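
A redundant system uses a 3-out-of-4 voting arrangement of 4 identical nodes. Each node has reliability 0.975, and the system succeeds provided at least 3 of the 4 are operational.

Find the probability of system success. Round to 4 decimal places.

R = Σ_{i=3}^{4} C(4,i) p^i (1−p)^{4−i} with p = 0.975
C(4,3)·0.975^3·0.025^1 = 0.092686
C(4,4)·0.975^4·0.025^0 = 0.903688
Sum = 0.9964

0.9964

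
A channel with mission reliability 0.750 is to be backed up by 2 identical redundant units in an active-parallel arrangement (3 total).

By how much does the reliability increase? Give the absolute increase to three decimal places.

0.234

R_before = 0.750
R_after = 1 − (1 − 0.750)^3 = 0.984
ΔR = 0.984 − 0.750 = 0.234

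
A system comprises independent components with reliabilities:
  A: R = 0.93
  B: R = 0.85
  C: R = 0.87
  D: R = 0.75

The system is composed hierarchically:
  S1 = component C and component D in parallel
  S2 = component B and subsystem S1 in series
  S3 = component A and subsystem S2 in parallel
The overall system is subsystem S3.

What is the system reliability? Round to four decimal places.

0.9876

Parallel (C and D): 1 − (1 − 0.870000)(1 − 0.750000) = 0.967500
Series (B and [0.967500]): 0.850000 × 0.967500 = 0.822375
Parallel (A and [0.822375]): 1 − (1 − 0.930000)(1 − 0.822375) = 0.9876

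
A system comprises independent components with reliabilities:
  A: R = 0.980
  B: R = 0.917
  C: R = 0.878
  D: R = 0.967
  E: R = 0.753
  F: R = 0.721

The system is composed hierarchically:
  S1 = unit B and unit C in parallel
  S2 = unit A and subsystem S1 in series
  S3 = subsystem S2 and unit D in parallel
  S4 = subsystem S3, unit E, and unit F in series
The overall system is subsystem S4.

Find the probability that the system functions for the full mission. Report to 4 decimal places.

Parallel (B and C): 1 − (1 − 0.917000)(1 − 0.878000) = 0.989874
Series (A and [0.989874]): 0.980000 × 0.989874 = 0.970077
Parallel ([0.970077] and D): 1 − (1 − 0.970077)(1 − 0.967000) = 0.999013
Series ([0.999013], E, and F): 0.999013 × 0.753000 × 0.721000 = 0.5424

0.5424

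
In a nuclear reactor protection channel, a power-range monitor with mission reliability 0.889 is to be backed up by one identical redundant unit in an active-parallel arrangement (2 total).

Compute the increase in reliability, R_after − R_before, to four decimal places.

R_before = 0.889
R_after = 1 − (1 − 0.889)^2 = 0.9877
ΔR = 0.9877 − 0.889 = 0.0987

0.0987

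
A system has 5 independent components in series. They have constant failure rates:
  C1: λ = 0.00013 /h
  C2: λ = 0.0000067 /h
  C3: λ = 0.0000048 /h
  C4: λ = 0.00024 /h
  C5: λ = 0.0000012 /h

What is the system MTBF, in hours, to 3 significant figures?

2610

Series of exponential components: λ_sys = Σ λ_i
λ_sys = 0.00013 + 0.0000067 + 0.0000048 + 0.00024 + 0.0000012 = 3.8270e-04 /h
MTBF = 1 / λ_sys = 2610 h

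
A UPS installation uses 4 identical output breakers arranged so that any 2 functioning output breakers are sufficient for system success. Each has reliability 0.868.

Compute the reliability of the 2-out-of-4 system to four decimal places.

0.9917

R = Σ_{i=2}^{4} C(4,i) p^i (1−p)^{4−i} with p = 0.868
C(4,2)·0.868^2·0.132^2 = 0.078766
C(4,3)·0.868^3·0.132^1 = 0.345297
C(4,4)·0.868^4·0.132^0 = 0.567648
Sum = 0.9917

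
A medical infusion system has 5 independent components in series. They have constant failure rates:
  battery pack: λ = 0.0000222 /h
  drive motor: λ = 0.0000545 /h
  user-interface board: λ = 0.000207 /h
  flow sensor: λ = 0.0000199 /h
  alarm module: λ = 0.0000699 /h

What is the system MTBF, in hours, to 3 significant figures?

2680

Series of exponential components: λ_sys = Σ λ_i
λ_sys = 0.0000222 + 0.0000545 + 0.000207 + 0.0000199 + 0.0000699 = 3.7350e-04 /h
MTBF = 1 / λ_sys = 2680 h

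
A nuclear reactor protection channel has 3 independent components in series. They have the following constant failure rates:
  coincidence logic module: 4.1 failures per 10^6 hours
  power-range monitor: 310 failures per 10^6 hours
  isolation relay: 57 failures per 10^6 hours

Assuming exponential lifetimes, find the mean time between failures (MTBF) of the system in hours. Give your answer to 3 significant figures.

2690

Series of exponential components: λ_sys = Σ λ_i
λ_sys = 0.0000041 + 0.00031 + 0.000057 = 3.7110e-04 /h
MTBF = 1 / λ_sys = 2690 h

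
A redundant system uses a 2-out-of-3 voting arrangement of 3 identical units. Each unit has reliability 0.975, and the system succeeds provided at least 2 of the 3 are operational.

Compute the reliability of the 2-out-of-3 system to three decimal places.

R = Σ_{i=2}^{3} C(3,i) p^i (1−p)^{3−i} with p = 0.975
C(3,2)·0.975^2·0.025^1 = 0.07130
C(3,3)·0.975^3·0.025^0 = 0.92686
Sum = 0.998

0.998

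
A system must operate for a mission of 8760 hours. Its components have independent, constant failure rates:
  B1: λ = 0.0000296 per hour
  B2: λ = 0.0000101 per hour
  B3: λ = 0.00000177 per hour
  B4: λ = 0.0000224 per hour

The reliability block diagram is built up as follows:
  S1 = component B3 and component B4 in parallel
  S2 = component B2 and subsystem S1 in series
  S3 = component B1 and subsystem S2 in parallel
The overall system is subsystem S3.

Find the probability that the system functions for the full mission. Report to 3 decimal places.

R(B1) = exp(−0.0000296 × 8760) = 0.77159
R(B2) = exp(−0.0000101 × 8760) = 0.91533
R(B3) = exp(−0.00000177 × 8760) = 0.98461
R(B4) = exp(−0.0000224 × 8760) = 0.82183
Parallel (B3 and B4): 1 − (1 − 0.98461)(1 − 0.82183) = 0.99726
Series (B2 and [0.99726]): 0.91533 × 0.99726 = 0.91282
Parallel (B1 and [0.91282]): 1 − (1 − 0.77159)(1 − 0.91282) = 0.980

0.980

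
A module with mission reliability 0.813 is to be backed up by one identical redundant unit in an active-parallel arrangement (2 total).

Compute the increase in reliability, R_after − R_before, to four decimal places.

R_before = 0.813
R_after = 1 − (1 − 0.813)^2 = 0.9650
ΔR = 0.9650 − 0.813 = 0.1520

0.1520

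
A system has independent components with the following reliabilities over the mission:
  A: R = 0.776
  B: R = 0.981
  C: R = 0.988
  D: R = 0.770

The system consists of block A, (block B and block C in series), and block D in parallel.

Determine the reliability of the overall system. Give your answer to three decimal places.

Series (B and C): 0.98100 × 0.98800 = 0.96923
Parallel (A, [0.96923], and D): 1 − (1 − 0.77600)(1 − 0.96923)(1 − 0.77000) = 0.998

0.998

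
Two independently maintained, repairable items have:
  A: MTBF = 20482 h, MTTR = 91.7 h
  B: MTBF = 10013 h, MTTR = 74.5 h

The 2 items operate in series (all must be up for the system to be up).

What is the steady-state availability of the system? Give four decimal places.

A(A) = MTBF/(MTBF+MTTR) = 20482/(20482+91.7) = 0.995543
A(B) = MTBF/(MTBF+MTTR) = 10013/(10013+74.5) = 0.992615
Series availability: 0.995543 × 0.992615 = 0.9882

0.9882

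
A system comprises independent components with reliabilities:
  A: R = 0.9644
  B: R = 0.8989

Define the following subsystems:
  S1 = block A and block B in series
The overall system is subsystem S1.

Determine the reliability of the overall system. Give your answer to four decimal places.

0.8669

Series (A and B): 0.964400 × 0.898900 = 0.8669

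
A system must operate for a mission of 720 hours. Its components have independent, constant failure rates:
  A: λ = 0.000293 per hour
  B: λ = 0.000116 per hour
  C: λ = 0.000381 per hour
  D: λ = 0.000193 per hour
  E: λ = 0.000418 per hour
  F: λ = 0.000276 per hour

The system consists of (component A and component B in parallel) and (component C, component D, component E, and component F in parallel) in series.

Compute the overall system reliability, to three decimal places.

0.983

R(A) = exp(−0.000293 × 720) = 0.80981
R(B) = exp(−0.000116 × 720) = 0.91987
R(C) = exp(−0.000381 × 720) = 0.76009
R(D) = exp(−0.000193 × 720) = 0.87026
R(E) = exp(−0.000418 × 720) = 0.74011
R(F) = exp(−0.000276 × 720) = 0.81978
Parallel (A and B): 1 − (1 − 0.80981)(1 − 0.91987) = 0.98476
Parallel (C, D, E, and F): 1 − (1 − 0.76009)(1 − 0.87026)(1 − 0.74011)(1 − 0.81978) = 0.99854
Series ([0.98476] and [0.99854]): 0.98476 × 0.99854 = 0.983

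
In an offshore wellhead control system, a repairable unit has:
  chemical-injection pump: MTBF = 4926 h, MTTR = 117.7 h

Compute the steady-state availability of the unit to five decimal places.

A(chemical-injection pump) = MTBF/(MTBF+MTTR) = 4926/(4926+117.7) = 0.97666

0.97666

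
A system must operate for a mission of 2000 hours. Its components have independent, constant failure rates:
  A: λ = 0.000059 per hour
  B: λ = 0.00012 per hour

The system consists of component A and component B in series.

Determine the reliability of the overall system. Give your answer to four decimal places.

0.6991

R(A) = exp(−0.000059 × 2000) = 0.888696
R(B) = exp(−0.00012 × 2000) = 0.786628
Series (A and B): 0.888696 × 0.786628 = 0.6991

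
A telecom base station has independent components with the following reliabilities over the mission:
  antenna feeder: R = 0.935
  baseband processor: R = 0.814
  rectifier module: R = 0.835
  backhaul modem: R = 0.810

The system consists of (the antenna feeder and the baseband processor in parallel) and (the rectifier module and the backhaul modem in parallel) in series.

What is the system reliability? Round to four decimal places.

Parallel (antenna feeder and baseband processor): 1 − (1 − 0.935000)(1 − 0.814000) = 0.987910
Parallel (rectifier module and backhaul modem): 1 − (1 − 0.835000)(1 − 0.810000) = 0.968650
Series ([0.987910] and [0.968650]): 0.987910 × 0.968650 = 0.9569

0.9569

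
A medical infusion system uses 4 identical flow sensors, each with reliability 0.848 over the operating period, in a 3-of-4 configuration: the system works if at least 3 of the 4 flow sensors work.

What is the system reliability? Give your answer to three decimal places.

0.888

R = Σ_{i=3}^{4} C(4,i) p^i (1−p)^{4−i} with p = 0.848
C(4,3)·0.848^3·0.152^1 = 0.37076
C(4,4)·0.848^4·0.152^0 = 0.51711
Sum = 0.888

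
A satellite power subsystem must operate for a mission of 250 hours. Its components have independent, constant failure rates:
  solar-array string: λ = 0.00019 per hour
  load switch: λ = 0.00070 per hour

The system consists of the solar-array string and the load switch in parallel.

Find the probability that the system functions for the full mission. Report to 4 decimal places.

0.9926

R(solar-array string) = exp(−0.00019 × 250) = 0.953610
R(load switch) = exp(−0.00070 × 250) = 0.839457
Parallel (solar-array string and load switch): 1 − (1 − 0.953610)(1 − 0.839457) = 0.9926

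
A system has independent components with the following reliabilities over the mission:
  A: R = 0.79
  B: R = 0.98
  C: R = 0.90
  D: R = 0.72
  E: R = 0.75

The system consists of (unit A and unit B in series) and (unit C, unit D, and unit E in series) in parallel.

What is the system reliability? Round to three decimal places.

0.884

Series (A and B): 0.79000 × 0.98000 = 0.77420
Series (C, D, and E): 0.90000 × 0.72000 × 0.75000 = 0.48600
Parallel ([0.77420] and [0.48600]): 1 − (1 − 0.77420)(1 − 0.48600) = 0.884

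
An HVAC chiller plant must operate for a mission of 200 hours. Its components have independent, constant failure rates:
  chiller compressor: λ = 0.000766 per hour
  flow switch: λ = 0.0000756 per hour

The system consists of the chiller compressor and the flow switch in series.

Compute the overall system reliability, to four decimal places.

0.8451

R(chiller compressor) = exp(−0.000766 × 200) = 0.857958
R(flow switch) = exp(−0.0000756 × 200) = 0.984994
Series (chiller compressor and flow switch): 0.857958 × 0.984994 = 0.8451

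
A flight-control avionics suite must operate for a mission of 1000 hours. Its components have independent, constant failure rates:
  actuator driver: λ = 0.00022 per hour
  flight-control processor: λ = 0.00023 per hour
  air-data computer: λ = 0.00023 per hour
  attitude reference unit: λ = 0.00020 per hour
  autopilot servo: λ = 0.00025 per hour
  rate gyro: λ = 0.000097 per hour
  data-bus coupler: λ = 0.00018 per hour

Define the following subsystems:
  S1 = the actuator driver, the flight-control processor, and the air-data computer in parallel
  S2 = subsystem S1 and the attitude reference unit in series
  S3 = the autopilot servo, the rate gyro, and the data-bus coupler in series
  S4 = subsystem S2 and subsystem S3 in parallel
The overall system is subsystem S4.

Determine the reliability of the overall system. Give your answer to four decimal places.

0.9230

R(actuator driver) = exp(−0.00022 × 1000) = 0.802519
R(flight-control processor) = exp(−0.00023 × 1000) = 0.794534
R(air-data computer) = exp(−0.00023 × 1000) = 0.794534
R(attitude reference unit) = exp(−0.00020 × 1000) = 0.818731
R(autopilot servo) = exp(−0.00025 × 1000) = 0.778801
R(rate gyro) = exp(−0.000097 × 1000) = 0.907556
R(data-bus coupler) = exp(−0.00018 × 1000) = 0.835270
Parallel (actuator driver, flight-control processor, and air-data computer): 1 − (1 − 0.802519)(1 − 0.794534)(1 − 0.794534) = 0.991663
Series ([0.991663] and attitude reference unit): 0.991663 × 0.818731 = 0.811905
Series (autopilot servo, rate gyro, and data-bus coupler): 0.778801 × 0.907556 × 0.835270 = 0.590373
Parallel ([0.811905] and [0.590373]): 1 − (1 − 0.811905)(1 − 0.590373) = 0.9230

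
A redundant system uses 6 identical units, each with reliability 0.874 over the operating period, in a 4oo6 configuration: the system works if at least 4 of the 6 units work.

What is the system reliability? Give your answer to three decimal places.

R = Σ_{i=4}^{6} C(6,i) p^i (1−p)^{6−i} with p = 0.874
C(6,4)·0.874^4·0.126^2 = 0.13896
C(6,5)·0.874^5·0.126^1 = 0.38555
C(6,6)·0.874^6·0.126^0 = 0.44573
Sum = 0.970

0.970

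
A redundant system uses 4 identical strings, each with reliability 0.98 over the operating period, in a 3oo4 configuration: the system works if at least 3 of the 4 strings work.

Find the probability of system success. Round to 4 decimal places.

R = Σ_{i=3}^{4} C(4,i) p^i (1−p)^{4−i} with p = 0.98
C(4,3)·0.98^3·0.02^1 = 0.075295
C(4,4)·0.98^4·0.02^0 = 0.922368
Sum = 0.9977

0.9977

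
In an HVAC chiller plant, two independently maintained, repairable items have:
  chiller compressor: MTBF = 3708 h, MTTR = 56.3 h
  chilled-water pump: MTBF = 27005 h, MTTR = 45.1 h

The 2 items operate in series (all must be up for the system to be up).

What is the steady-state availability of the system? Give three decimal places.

0.983

A(chiller compressor) = MTBF/(MTBF+MTTR) = 3708/(3708+56.3) = 0.985044
A(chilled-water pump) = MTBF/(MTBF+MTTR) = 27005/(27005+45.1) = 0.998333
Series availability: 0.985044 × 0.998333 = 0.983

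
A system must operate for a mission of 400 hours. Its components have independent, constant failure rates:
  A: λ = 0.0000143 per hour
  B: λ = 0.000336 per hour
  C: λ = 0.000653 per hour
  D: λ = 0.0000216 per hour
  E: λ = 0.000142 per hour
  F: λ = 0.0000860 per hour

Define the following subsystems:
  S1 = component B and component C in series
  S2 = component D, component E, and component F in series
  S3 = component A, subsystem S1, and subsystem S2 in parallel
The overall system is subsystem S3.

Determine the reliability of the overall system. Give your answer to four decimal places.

R(A) = exp(−0.0000143 × 400) = 0.994296
R(B) = exp(−0.000336 × 400) = 0.874240
R(C) = exp(−0.000653 × 400) = 0.770127
R(D) = exp(−0.0000216 × 400) = 0.991397
R(E) = exp(−0.000142 × 400) = 0.944783
R(F) = exp(−0.0000860 × 400) = 0.966185
Series (B and C): 0.874240 × 0.770127 = 0.673276
Series (D, E, and F): 0.991397 × 0.944783 × 0.966185 = 0.904982
Parallel (A, [0.673276], and [0.904982]): 1 − (1 − 0.994296)(1 − 0.673276)(1 − 0.904982) = 0.9998

0.9998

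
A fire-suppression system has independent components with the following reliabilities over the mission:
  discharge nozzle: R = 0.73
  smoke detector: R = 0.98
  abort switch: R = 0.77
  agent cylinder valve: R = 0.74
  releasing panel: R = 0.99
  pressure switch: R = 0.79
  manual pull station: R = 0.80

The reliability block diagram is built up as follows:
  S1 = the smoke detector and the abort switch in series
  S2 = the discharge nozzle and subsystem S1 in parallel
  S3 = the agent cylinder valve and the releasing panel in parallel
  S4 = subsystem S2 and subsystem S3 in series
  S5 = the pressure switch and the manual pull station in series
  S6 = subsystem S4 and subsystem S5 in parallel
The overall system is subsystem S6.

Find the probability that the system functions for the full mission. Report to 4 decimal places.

0.9747

Series (smoke detector and abort switch): 0.980000 × 0.770000 = 0.754600
Parallel (discharge nozzle and [0.754600]): 1 − (1 − 0.730000)(1 − 0.754600) = 0.933742
Parallel (agent cylinder valve and releasing panel): 1 − (1 − 0.740000)(1 − 0.990000) = 0.997400
Series ([0.933742] and [0.997400]): 0.933742 × 0.997400 = 0.931314
Series (pressure switch and manual pull station): 0.790000 × 0.800000 = 0.632000
Parallel ([0.931314] and [0.632000]): 1 − (1 − 0.931314)(1 − 0.632000) = 0.9747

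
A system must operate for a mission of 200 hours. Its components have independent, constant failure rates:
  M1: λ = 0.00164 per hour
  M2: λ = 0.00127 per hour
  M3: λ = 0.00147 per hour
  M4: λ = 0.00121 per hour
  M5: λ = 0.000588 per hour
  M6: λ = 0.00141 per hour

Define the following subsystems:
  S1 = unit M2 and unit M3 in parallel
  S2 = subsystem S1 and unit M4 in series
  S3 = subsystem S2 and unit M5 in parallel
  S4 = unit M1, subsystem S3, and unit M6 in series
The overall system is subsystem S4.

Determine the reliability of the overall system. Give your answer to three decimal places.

R(M1) = exp(−0.00164 × 200) = 0.72036
R(M2) = exp(−0.00127 × 200) = 0.77569
R(M3) = exp(−0.00147 × 200) = 0.74528
R(M4) = exp(−0.00121 × 200) = 0.78506
R(M5) = exp(−0.000588 × 200) = 0.88905
R(M6) = exp(−0.00141 × 200) = 0.75427
Parallel (M2 and M3): 1 − (1 − 0.77569)(1 − 0.74528) = 0.94286
Series ([0.94286] and M4): 0.94286 × 0.78506 = 0.74020
Parallel ([0.74020] and M5): 1 − (1 − 0.74020)(1 − 0.88905) = 0.97118
Series (M1, [0.97118], and M6): 0.72036 × 0.97118 × 0.75427 = 0.528

0.528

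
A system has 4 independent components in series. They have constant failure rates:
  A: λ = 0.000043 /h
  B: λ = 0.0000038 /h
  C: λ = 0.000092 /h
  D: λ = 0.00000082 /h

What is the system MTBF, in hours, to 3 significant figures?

Series of exponential components: λ_sys = Σ λ_i
λ_sys = 0.000043 + 0.0000038 + 0.000092 + 0.00000082 = 1.3962e-04 /h
MTBF = 1 / λ_sys = 7160 h

7160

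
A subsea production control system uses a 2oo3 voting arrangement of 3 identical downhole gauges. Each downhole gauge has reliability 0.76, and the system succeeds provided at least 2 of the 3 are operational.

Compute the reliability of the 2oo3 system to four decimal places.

R = Σ_{i=2}^{3} C(3,i) p^i (1−p)^{3−i} with p = 0.76
C(3,2)·0.76^2·0.24^1 = 0.415872
C(3,3)·0.76^3·0.24^0 = 0.438976
Sum = 0.8548

0.8548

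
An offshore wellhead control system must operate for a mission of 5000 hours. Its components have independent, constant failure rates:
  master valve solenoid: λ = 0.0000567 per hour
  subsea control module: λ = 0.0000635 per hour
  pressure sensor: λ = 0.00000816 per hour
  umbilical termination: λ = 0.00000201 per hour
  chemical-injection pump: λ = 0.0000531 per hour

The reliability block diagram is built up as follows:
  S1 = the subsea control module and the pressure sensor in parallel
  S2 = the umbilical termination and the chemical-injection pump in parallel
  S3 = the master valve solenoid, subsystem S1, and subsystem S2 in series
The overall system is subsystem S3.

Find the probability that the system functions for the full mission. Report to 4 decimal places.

0.7432

R(master valve solenoid) = exp(−0.0000567 × 5000) = 0.753143
R(subsea control module) = exp(−0.0000635 × 5000) = 0.727967
R(pressure sensor) = exp(−0.00000816 × 5000) = 0.960021
R(umbilical termination) = exp(−0.00000201 × 5000) = 0.990000
R(chemical-injection pump) = exp(−0.0000531 × 5000) = 0.766822
Parallel (subsea control module and pressure sensor): 1 − (1 − 0.727967)(1 − 0.960021) = 0.989124
Parallel (umbilical termination and chemical-injection pump): 1 − (1 − 0.990000)(1 − 0.766822) = 0.997668
Series (master valve solenoid, [0.989124], and [0.997668]): 0.753143 × 0.989124 × 0.997668 = 0.7432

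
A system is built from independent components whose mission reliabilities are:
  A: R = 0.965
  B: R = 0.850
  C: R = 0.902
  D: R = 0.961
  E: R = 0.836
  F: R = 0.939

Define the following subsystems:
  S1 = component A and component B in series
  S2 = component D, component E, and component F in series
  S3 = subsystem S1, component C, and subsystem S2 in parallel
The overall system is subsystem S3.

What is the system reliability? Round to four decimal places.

0.9957

Series (A and B): 0.965000 × 0.850000 = 0.820250
Series (D, E, and F): 0.961000 × 0.836000 × 0.939000 = 0.754389
Parallel ([0.820250], C, and [0.754389]): 1 − (1 − 0.820250)(1 − 0.902000)(1 − 0.754389) = 0.9957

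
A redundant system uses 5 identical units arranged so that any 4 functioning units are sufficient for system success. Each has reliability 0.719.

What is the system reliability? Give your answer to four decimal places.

R = Σ_{i=4}^{5} C(5,i) p^i (1−p)^{5−i} with p = 0.719
C(5,4)·0.719^4·0.281^1 = 0.375484
C(5,5)·0.719^5·0.281^0 = 0.192152
Sum = 0.5676

0.5676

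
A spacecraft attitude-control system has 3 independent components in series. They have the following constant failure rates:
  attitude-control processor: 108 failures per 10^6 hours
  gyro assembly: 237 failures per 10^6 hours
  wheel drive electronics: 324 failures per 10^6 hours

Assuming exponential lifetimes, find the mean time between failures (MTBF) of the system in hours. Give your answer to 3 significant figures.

Series of exponential components: λ_sys = Σ λ_i
λ_sys = 0.000108 + 0.000237 + 0.000324 = 6.6900e-04 /h
MTBF = 1 / λ_sys = 1490 h

1490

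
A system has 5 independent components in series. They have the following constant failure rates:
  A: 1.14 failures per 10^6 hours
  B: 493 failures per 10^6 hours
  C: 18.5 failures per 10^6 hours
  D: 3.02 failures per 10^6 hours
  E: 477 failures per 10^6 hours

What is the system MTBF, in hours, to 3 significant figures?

Series of exponential components: λ_sys = Σ λ_i
λ_sys = 0.00000114 + 0.000493 + 0.0000185 + 0.00000302 + 0.000477 = 9.9266e-04 /h
MTBF = 1 / λ_sys = 1010 h

1010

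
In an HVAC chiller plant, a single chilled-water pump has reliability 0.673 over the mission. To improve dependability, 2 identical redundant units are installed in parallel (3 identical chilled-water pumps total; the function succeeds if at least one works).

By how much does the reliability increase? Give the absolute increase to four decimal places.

R_before = 0.673
R_after = 1 − (1 − 0.673)^3 = 0.9650
ΔR = 0.9650 − 0.673 = 0.2920

0.2920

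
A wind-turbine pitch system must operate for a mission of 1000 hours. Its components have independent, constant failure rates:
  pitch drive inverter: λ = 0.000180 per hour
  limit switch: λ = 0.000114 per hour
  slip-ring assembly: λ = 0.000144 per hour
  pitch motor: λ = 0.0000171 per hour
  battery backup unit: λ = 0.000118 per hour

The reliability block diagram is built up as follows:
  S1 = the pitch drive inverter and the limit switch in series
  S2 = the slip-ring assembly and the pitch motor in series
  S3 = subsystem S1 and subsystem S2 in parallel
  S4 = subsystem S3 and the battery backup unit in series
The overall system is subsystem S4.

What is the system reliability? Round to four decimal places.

0.8550

R(pitch drive inverter) = exp(−0.000180 × 1000) = 0.835270
R(limit switch) = exp(−0.000114 × 1000) = 0.892258
R(slip-ring assembly) = exp(−0.000144 × 1000) = 0.865888
R(pitch motor) = exp(−0.0000171 × 1000) = 0.983045
R(battery backup unit) = exp(−0.000118 × 1000) = 0.888696
Series (pitch drive inverter and limit switch): 0.835270 × 0.892258 = 0.745276
Series (slip-ring assembly and pitch motor): 0.865888 × 0.983045 = 0.851207
Parallel ([0.745276] and [0.851207]): 1 − (1 − 0.745276)(1 − 0.851207) = 0.962099
Series ([0.962099] and battery backup unit): 0.962099 × 0.888696 = 0.8550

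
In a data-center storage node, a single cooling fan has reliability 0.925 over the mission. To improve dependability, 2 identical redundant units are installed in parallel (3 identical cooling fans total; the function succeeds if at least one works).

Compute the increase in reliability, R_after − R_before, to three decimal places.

R_before = 0.925
R_after = 1 − (1 − 0.925)^3 = 1.000
ΔR = 1.000 − 0.925 = 0.075

0.075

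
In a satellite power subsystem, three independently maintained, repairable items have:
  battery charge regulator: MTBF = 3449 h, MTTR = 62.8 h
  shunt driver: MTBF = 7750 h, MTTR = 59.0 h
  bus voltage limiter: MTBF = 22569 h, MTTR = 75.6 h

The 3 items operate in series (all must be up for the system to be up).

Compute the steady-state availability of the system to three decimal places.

A(battery charge regulator) = MTBF/(MTBF+MTTR) = 3449/(3449+62.8) = 0.982117
A(shunt driver) = MTBF/(MTBF+MTTR) = 7750/(7750+59.0) = 0.992445
A(bus voltage limiter) = MTBF/(MTBF+MTTR) = 22569/(22569+75.6) = 0.996661
Series availability: 0.982117 × 0.992445 × 0.996661 = 0.971

0.971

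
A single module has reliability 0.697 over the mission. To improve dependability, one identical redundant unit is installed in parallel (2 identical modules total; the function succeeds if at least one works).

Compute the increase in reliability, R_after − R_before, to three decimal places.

0.211

R_before = 0.697
R_after = 1 − (1 − 0.697)^2 = 0.908
ΔR = 0.908 − 0.697 = 0.211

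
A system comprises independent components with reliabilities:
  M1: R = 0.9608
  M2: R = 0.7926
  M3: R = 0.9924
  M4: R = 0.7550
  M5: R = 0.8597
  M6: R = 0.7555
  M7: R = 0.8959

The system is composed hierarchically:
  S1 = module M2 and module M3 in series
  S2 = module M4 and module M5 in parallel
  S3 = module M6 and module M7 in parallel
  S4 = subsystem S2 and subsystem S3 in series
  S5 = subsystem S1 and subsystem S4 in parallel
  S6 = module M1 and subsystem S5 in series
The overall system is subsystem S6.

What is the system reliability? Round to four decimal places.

Series (M2 and M3): 0.792600 × 0.992400 = 0.786576
Parallel (M4 and M5): 1 − (1 − 0.755000)(1 − 0.859700) = 0.965627
Parallel (M6 and M7): 1 − (1 − 0.755500)(1 − 0.895900) = 0.974548
Series ([0.965627] and [0.974548]): 0.965627 × 0.974548 = 0.941050
Parallel ([0.786576] and [0.941050]): 1 − (1 − 0.786576)(1 − 0.941050) = 0.987419
Series (M1 and [0.987419]): 0.960800 × 0.987419 = 0.9487

0.9487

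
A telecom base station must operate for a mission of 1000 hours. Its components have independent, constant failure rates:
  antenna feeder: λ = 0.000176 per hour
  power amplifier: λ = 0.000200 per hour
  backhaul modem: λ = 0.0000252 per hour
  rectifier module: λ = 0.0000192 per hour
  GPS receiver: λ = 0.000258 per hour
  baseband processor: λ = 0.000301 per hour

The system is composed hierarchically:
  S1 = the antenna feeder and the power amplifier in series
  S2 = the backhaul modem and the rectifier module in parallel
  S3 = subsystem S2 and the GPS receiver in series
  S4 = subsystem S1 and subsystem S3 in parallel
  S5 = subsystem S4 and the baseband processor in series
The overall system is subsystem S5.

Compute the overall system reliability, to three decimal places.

0.687

R(antenna feeder) = exp(−0.000176 × 1000) = 0.83862
R(power amplifier) = exp(−0.000200 × 1000) = 0.81873
R(backhaul modem) = exp(−0.0000252 × 1000) = 0.97511
R(rectifier module) = exp(−0.0000192 × 1000) = 0.98098
R(GPS receiver) = exp(−0.000258 × 1000) = 0.77260
R(baseband processor) = exp(−0.000301 × 1000) = 0.74008
Series (antenna feeder and power amplifier): 0.83862 × 0.81873 = 0.68660
Parallel (backhaul modem and rectifier module): 1 − (1 − 0.97511)(1 − 0.98098) = 0.99953
Series ([0.99953] and GPS receiver): 0.99953 × 0.77260 = 0.77224
Parallel ([0.68660] and [0.77224]): 1 − (1 − 0.68660)(1 − 0.77224) = 0.92862
Series ([0.92862] and baseband processor): 0.92862 × 0.74008 = 0.687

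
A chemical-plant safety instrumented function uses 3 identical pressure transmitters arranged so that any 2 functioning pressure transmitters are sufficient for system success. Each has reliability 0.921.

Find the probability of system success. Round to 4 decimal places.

0.9823

R = Σ_{i=2}^{3} C(3,i) p^i (1−p)^{3−i} with p = 0.921
C(3,2)·0.921^2·0.079^1 = 0.201033
C(3,3)·0.921^3·0.079^0 = 0.781230
Sum = 0.9823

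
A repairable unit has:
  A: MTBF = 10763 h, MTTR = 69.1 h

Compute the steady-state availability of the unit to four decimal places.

A(A) = MTBF/(MTBF+MTTR) = 10763/(10763+69.1) = 0.9936

0.9936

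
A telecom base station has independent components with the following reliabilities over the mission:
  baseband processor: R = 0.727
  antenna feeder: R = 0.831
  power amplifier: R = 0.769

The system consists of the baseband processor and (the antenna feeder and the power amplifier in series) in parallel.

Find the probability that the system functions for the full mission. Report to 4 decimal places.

0.9015

Series (antenna feeder and power amplifier): 0.831000 × 0.769000 = 0.639039
Parallel (baseband processor and [0.639039]): 1 − (1 − 0.727000)(1 − 0.639039) = 0.9015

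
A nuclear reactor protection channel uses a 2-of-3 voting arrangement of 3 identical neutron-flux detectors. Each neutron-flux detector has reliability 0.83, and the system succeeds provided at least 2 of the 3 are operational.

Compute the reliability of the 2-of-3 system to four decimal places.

0.9231

R = Σ_{i=2}^{3} C(3,i) p^i (1−p)^{3−i} with p = 0.83
C(3,2)·0.83^2·0.17^1 = 0.351339
C(3,3)·0.83^3·0.17^0 = 0.571787
Sum = 0.9231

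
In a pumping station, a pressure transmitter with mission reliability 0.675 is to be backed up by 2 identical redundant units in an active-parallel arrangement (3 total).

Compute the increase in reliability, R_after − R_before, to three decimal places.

R_before = 0.675
R_after = 1 − (1 − 0.675)^3 = 0.966
ΔR = 0.966 − 0.675 = 0.291

0.291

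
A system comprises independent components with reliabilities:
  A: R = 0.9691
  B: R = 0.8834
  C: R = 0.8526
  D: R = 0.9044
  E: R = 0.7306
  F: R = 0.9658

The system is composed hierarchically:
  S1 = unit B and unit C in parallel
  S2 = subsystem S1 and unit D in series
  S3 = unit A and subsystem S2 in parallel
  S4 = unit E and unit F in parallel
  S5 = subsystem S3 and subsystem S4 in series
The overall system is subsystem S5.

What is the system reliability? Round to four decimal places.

Parallel (B and C): 1 − (1 − 0.883400)(1 − 0.852600) = 0.982813
Series ([0.982813] and D): 0.982813 × 0.904400 = 0.888856
Parallel (A and [0.888856]): 1 − (1 − 0.969100)(1 − 0.888856) = 0.996566
Parallel (E and F): 1 − (1 − 0.730600)(1 − 0.965800) = 0.990787
Series ([0.996566] and [0.990787]): 0.996566 × 0.990787 = 0.9874

0.9874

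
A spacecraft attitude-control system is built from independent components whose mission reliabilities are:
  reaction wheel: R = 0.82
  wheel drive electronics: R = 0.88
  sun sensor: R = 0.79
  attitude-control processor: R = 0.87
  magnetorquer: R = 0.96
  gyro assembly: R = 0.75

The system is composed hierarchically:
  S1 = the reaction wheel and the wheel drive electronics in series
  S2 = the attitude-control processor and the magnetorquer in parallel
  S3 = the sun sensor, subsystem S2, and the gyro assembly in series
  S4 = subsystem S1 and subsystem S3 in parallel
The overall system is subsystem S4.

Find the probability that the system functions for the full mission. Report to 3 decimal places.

0.886

Series (reaction wheel and wheel drive electronics): 0.82000 × 0.88000 = 0.72160
Parallel (attitude-control processor and magnetorquer): 1 − (1 − 0.87000)(1 − 0.96000) = 0.99480
Series (sun sensor, [0.99480], and gyro assembly): 0.79000 × 0.99480 × 0.75000 = 0.58942
Parallel ([0.72160] and [0.58942]): 1 − (1 − 0.72160)(1 − 0.58942) = 0.886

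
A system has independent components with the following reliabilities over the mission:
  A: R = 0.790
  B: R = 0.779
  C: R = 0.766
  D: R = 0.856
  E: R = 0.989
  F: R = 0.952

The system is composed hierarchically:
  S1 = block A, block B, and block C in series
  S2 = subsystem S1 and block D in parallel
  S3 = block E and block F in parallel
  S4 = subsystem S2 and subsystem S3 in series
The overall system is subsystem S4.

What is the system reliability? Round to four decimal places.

Series (A, B, and C): 0.790000 × 0.779000 × 0.766000 = 0.471404
Parallel ([0.471404] and D): 1 − (1 − 0.471404)(1 − 0.856000) = 0.923882
Parallel (E and F): 1 − (1 − 0.989000)(1 − 0.952000) = 0.999472
Series ([0.923882] and [0.999472]): 0.923882 × 0.999472 = 0.9234

0.9234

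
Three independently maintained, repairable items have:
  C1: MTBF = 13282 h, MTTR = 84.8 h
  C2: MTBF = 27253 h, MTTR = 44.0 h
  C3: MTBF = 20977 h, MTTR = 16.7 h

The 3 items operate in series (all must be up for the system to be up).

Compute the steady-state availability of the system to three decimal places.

0.991

A(C1) = MTBF/(MTBF+MTTR) = 13282/(13282+84.8) = 0.993656
A(C2) = MTBF/(MTBF+MTTR) = 27253/(27253+44.0) = 0.998388
A(C3) = MTBF/(MTBF+MTTR) = 20977/(20977+16.7) = 0.999205
Series availability: 0.993656 × 0.998388 × 0.999205 = 0.991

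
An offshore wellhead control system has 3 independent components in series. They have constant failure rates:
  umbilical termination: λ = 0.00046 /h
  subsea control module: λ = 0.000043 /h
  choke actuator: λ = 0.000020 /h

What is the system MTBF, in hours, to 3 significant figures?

Series of exponential components: λ_sys = Σ λ_i
λ_sys = 0.00046 + 0.000043 + 0.000020 = 5.2300e-04 /h
MTBF = 1 / λ_sys = 1910 h

1910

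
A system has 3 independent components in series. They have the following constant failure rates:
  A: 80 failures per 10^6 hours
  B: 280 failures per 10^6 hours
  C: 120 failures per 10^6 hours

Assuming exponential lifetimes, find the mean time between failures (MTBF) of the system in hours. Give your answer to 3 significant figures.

2080

Series of exponential components: λ_sys = Σ λ_i
λ_sys = 0.000080 + 0.00028 + 0.00012 = 4.8000e-04 /h
MTBF = 1 / λ_sys = 2080 h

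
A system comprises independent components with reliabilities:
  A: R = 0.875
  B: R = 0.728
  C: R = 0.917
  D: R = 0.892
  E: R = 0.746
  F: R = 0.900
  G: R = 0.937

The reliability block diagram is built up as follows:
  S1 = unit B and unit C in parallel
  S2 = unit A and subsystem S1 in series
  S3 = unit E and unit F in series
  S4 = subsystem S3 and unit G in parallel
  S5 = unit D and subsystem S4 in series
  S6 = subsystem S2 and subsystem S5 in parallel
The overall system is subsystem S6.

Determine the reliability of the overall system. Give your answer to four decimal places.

Parallel (B and C): 1 − (1 − 0.728000)(1 − 0.917000) = 0.977424
Series (A and [0.977424]): 0.875000 × 0.977424 = 0.855246
Series (E and F): 0.746000 × 0.900000 = 0.671400
Parallel ([0.671400] and G): 1 − (1 − 0.671400)(1 − 0.937000) = 0.979298
Series (D and [0.979298]): 0.892000 × 0.979298 = 0.873534
Parallel ([0.855246] and [0.873534]): 1 − (1 − 0.855246)(1 − 0.873534) = 0.9817

0.9817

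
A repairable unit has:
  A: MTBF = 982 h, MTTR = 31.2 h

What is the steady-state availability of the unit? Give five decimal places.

A(A) = MTBF/(MTBF+MTTR) = 982/(982+31.2) = 0.96921

0.96921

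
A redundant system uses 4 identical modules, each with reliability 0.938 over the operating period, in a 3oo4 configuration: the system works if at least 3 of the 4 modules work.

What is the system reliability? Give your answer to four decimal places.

0.9788

R = Σ_{i=3}^{4} C(4,i) p^i (1−p)^{4−i} with p = 0.938
C(4,3)·0.938^3·0.062^1 = 0.204673
C(4,4)·0.938^4·0.062^0 = 0.774125
Sum = 0.9788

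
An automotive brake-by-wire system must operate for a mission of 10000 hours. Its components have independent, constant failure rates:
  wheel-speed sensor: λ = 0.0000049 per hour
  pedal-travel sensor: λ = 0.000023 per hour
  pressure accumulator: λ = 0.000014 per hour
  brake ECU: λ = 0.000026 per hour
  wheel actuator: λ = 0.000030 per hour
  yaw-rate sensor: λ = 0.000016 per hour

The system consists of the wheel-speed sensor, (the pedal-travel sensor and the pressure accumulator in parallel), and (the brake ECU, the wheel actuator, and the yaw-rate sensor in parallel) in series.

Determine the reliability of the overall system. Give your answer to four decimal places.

R(wheel-speed sensor) = exp(−0.0000049 × 10000) = 0.952181
R(pedal-travel sensor) = exp(−0.000023 × 10000) = 0.794534
R(pressure accumulator) = exp(−0.000014 × 10000) = 0.869358
R(brake ECU) = exp(−0.000026 × 10000) = 0.771052
R(wheel actuator) = exp(−0.000030 × 10000) = 0.740818
R(yaw-rate sensor) = exp(−0.000016 × 10000) = 0.852144
Parallel (pedal-travel sensor and pressure accumulator): 1 − (1 − 0.794534)(1 − 0.869358) = 0.973158
Parallel (brake ECU, wheel actuator, and yaw-rate sensor): 1 − (1 − 0.771052)(1 − 0.740818)(1 − 0.852144) = 0.991226
Series (wheel-speed sensor, [0.973158], and [0.991226]): 0.952181 × 0.973158 × 0.991226 = 0.9185

0.9185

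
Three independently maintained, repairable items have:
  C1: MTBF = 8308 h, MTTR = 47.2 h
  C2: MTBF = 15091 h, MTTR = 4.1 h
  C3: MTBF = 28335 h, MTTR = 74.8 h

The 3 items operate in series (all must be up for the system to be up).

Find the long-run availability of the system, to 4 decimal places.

A(C1) = MTBF/(MTBF+MTTR) = 8308/(8308+47.2) = 0.994351
A(C2) = MTBF/(MTBF+MTTR) = 15091/(15091+4.1) = 0.999728
A(C3) = MTBF/(MTBF+MTTR) = 28335/(28335+74.8) = 0.997367
Series availability: 0.994351 × 0.999728 × 0.997367 = 0.9915

0.9915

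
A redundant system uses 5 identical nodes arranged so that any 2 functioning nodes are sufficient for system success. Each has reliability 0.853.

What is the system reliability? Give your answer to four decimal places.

R = Σ_{i=2}^{5} C(5,i) p^i (1−p)^{5−i} with p = 0.853
C(5,2)·0.853^2·0.147^3 = 0.023113
C(5,3)·0.853^3·0.147^2 = 0.134116
C(5,4)·0.853^4·0.147^1 = 0.389120
C(5,5)·0.853^5·0.147^0 = 0.451591
Sum = 0.9979

0.9979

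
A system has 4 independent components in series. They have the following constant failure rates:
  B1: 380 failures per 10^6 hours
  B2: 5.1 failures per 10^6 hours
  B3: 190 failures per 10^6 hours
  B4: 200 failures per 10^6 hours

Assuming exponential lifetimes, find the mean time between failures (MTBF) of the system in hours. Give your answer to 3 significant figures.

Series of exponential components: λ_sys = Σ λ_i
λ_sys = 0.00038 + 0.0000051 + 0.00019 + 0.00020 = 7.7510e-04 /h
MTBF = 1 / λ_sys = 1290 h

1290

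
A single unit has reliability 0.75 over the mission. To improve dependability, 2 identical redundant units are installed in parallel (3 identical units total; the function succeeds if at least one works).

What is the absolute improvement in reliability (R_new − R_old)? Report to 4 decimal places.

R_before = 0.75
R_after = 1 − (1 − 0.75)^3 = 0.9844
ΔR = 0.9844 − 0.75 = 0.2344

0.2344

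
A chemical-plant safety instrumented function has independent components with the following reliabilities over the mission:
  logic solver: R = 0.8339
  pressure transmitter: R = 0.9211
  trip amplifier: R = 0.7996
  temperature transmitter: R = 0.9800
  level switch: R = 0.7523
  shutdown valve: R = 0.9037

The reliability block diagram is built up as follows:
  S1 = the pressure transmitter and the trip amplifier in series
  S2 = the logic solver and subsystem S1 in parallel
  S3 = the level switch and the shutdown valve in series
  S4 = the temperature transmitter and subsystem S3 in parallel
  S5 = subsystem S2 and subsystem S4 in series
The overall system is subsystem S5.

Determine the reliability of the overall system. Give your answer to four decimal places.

0.9501

Series (pressure transmitter and trip amplifier): 0.921100 × 0.799600 = 0.736512
Parallel (logic solver and [0.736512]): 1 − (1 − 0.833900)(1 − 0.736512) = 0.956235
Series (level switch and shutdown valve): 0.752300 × 0.903700 = 0.679854
Parallel (temperature transmitter and [0.679854]): 1 − (1 − 0.980000)(1 − 0.679854) = 0.993597
Series ([0.956235] and [0.993597]): 0.956235 × 0.993597 = 0.9501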